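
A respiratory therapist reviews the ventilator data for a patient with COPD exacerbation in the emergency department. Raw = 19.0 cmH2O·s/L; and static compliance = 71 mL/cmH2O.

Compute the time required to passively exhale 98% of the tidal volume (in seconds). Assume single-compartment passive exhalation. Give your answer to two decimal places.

5.28

τ = R × C = 19.0 × 71 mL/cmH2O = 19.0 × 0.071 L/cmH2O = 1.349 s.
Exhaled fraction f = 1 − e^(−t/τ) → t = −τ·ln(1 − f) = −1.349·ln(0.02) = 5.277 s.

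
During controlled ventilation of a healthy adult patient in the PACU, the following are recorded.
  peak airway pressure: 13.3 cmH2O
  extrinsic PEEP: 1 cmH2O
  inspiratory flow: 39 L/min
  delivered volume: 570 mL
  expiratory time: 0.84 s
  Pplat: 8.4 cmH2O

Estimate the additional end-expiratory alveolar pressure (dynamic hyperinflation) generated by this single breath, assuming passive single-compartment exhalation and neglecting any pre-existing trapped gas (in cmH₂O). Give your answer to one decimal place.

Flow: 39 L/min ÷ 60 = 0.65 L/s.
R = (PIP − Pplat)/V̇ = (13.3 − 8.4) / 0.65 = 4.9/0.65 = 7.538 cmH2O·s/L.
C = Vt/(Pplat − PEEP) = 570.0 / (8.4 − 1) = 570.0/7.4 = 77.027 mL/cmH2O.
τ = R × C = 7.538 × 0.07703 L/cmH2O = 0.5807 s.
Fraction remaining = e^(−Te/τ) = e^(−0.84/0.5807) = 0.2354; trapped volume = 570.0 × 0.2354 = 134.18 mL.
Additional alveolar pressure from trapping ≈ V_trapped / C = 134.18 / 77.027 = 1.742 cmH2O.

1.7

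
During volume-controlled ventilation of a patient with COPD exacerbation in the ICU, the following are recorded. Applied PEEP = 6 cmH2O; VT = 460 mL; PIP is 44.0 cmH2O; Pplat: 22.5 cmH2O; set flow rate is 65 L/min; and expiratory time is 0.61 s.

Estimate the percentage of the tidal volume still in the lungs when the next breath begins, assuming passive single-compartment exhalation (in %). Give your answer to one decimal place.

33.2

Flow: 65 L/min ÷ 60 = 1.0833 L/s.
R = (PIP − Pplat)/V̇ = (44.0 − 22.5) / 1.0833 = 21.5/1.0833 = 19.847 cmH2O·s/L.
C = Vt/(Pplat − PEEP) = 460.0 / (22.5 − 6) = 460.0/16.5 = 27.879 mL/cmH2O.
τ = R × C = 19.847 × 0.02788 L/cmH2O = 0.5533 s.
Fraction remaining at end-expiration = e^(−Te/τ) = e^(−0.61/0.5533) = 0.332 → 33.2%.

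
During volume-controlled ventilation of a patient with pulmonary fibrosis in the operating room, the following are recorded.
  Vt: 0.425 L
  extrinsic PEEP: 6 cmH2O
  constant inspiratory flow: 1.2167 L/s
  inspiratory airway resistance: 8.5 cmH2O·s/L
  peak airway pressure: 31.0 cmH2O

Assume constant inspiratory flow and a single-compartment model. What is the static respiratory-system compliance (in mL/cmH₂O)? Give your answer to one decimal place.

Equation of motion (constant flow): PIP = Vt/C + R·V̇ + PEEP.
Vt/C = PIP − R·V̇ − PEEP = 31.0 − 8.5×1.2167 − 6 = 31.0 − 10.342 − 6 = 14.658 cmH2O.
C = Vt / 14.658 = 425 / 14.658 = 28.994 mL/cmH2O.

29.0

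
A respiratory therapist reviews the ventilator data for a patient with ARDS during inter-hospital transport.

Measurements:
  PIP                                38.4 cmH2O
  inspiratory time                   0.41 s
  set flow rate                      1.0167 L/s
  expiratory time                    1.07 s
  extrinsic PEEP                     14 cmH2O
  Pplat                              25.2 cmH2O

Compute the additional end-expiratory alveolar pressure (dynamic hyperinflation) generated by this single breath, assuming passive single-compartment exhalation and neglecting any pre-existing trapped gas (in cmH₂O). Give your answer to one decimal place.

1.2

Vt = flow × Ti = 1.0167 L/s × 0.41 s × 1000 mL/L = 416.85 mL.
R = (PIP − Pplat)/V̇ = (38.4 − 25.2) / 1.0167 = 13.2/1.0167 = 12.983 cmH2O·s/L.
C = Vt/(Pplat − PEEP) = 416.85 / (25.2 − 14) = 416.85/11.2 = 37.219 mL/cmH2O.
τ = R × C = 12.983 × 0.03722 L/cmH2O = 0.4832 s.
Fraction remaining = e^(−Te/τ) = e^(−1.07/0.4832) = 0.1092; trapped volume = 416.85 × 0.1092 = 45.52 mL.
Additional alveolar pressure from trapping ≈ V_trapped / C = 45.52 / 37.219 = 1.223 cmH2O.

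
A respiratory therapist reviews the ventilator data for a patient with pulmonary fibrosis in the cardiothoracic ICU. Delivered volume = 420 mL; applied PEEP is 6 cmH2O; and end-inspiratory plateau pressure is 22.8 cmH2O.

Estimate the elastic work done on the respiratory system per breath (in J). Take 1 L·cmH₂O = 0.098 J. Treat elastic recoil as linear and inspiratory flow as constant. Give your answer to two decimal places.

Elastic work ≈ ½ × (Pplat − PEEP) × Vt = 0.5 × (22.8 − 6) × 0.420 L = 0.5 × 16.8 × 0.420 = 3.528 L·cmH2O.
× 0.098 J/(L·cmH2O) → 0.3457 J.

0.35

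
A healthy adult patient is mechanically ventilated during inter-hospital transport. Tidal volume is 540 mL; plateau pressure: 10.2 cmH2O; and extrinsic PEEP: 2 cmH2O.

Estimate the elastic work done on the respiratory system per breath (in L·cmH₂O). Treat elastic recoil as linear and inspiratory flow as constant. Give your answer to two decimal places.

Elastic work ≈ ½ × (Pplat − PEEP) × Vt = 0.5 × (10.2 − 2) × 0.540 L = 0.5 × 8.2 × 0.540 = 2.214 L·cmH2O.

2.21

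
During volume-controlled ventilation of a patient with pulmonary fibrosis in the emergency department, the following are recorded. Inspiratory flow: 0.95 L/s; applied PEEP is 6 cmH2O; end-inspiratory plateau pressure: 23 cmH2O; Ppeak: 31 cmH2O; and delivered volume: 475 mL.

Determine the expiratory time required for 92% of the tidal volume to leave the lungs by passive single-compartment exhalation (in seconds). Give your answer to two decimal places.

0.59

R = (PIP − Pplat)/V̇ = (31 − 23) / 0.95 = 8.0/0.95 = 8.421 cmH2O·s/L.
C = Vt/(Pplat − PEEP) = 475.0 / (23 − 6) = 475.0/17.0 = 27.941 mL/cmH2O.
τ = R × C = 8.421 × 0.02794 L/cmH2O = 0.2353 s.
t = −τ·ln(1 − 0.92) = −0.2353·ln(0.08) = 0.5943 s.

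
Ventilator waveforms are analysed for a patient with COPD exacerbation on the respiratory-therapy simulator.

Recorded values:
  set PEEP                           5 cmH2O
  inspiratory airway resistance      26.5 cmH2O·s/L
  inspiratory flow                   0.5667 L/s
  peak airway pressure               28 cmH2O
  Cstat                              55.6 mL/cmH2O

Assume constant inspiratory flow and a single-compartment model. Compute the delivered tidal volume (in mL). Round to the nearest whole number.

444

Equation of motion (constant flow): PIP = Vt/C + R·V̇ + PEEP.
Vt/C = PIP − R·V̇ − PEEP = 28 − 15.018 − 5 = 7.982 cmH2O.
Vt = C × 7.982 = 55.6 × 7.982 = 443.8 mL.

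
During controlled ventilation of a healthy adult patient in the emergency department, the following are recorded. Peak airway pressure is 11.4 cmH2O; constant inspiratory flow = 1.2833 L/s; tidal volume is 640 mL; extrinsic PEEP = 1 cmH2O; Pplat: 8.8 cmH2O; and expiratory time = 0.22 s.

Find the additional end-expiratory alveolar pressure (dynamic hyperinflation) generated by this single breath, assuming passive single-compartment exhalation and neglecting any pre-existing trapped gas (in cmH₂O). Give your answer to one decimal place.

R = (PIP − Pplat)/V̇ = (11.4 − 8.8) / 1.2833 = 2.6/1.2833 = 2.026 cmH2O·s/L.
C = Vt/(Pplat − PEEP) = 640.0 / (8.8 − 1) = 640.0/7.8 = 82.051 mL/cmH2O.
τ = R × C = 2.026 × 0.08205 L/cmH2O = 0.1662 s.
Fraction remaining = e^(−Te/τ) = e^(−0.22/0.1662) = 0.2661; trapped volume = 640.0 × 0.2661 = 170.3 mL.
Additional alveolar pressure from trapping ≈ V_trapped / C = 170.3 / 82.051 = 2.076 cmH2O.

2.1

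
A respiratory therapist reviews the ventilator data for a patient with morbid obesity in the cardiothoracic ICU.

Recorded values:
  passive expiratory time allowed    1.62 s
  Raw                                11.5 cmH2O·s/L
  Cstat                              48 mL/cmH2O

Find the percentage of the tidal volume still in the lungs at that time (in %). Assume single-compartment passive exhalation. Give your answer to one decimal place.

5.3

τ = R × C = 11.5 × 48 mL/cmH2O = 11.5 × 0.048 L/cmH2O = 0.552 s.
Passive exhalation: V(t)/V₀ = e^(−t/τ) = e^(−1.62/0.552) = 0.05314.
Fraction remaining = 0.05314 → 5.314%.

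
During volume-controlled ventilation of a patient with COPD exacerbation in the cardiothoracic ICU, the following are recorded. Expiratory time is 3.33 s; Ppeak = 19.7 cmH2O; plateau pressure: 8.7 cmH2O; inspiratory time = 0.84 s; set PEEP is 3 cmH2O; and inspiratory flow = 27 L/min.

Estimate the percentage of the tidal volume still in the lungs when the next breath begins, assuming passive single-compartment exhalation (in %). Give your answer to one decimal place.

Flow: 27 L/min ÷ 60 = 0.45 L/s.
Vt = flow × Ti = 0.45 L/s × 0.84 s × 1000 mL/L = 378.0 mL.
R = (PIP − Pplat)/V̇ = (19.7 − 8.7) / 0.45 = 11.0/0.45 = 24.444 cmH2O·s/L.
C = Vt/(Pplat − PEEP) = 378.0 / (8.7 − 3) = 378.0/5.7 = 66.316 mL/cmH2O.
τ = R × C = 24.444 × 0.06632 L/cmH2O = 1.621 s.
Fraction remaining at end-expiration = e^(−Te/τ) = e^(−3.33/1.621) = 0.1282 → 12.82%.

12.8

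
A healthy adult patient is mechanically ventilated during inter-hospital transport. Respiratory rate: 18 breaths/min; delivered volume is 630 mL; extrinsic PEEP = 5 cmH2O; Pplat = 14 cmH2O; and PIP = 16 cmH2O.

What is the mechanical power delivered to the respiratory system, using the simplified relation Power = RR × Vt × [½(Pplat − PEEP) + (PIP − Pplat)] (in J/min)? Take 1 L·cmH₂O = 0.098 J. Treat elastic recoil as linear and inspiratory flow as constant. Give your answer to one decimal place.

Per-breath work = Vt × [½(Pplat−PEEP) + (PIP−Pplat)] = 0.630 × [0.5×9.0 + 2.0] = 0.630 × 6.5 = 4.095 L·cmH2O.
Power = 18 × 4.095 = 73.71 L·cmH2O/min.
× 0.098 J/(L·cmH2O) → 7.224 J/min.

7.2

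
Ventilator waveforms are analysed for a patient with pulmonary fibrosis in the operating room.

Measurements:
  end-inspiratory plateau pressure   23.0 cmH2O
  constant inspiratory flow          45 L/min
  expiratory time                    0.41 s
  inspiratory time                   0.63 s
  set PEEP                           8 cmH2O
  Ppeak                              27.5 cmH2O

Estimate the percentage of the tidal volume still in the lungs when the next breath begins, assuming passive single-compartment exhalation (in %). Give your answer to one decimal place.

11.4

Flow: 45 L/min ÷ 60 = 0.75 L/s.
Vt = flow × Ti = 0.75 L/s × 0.63 s × 1000 mL/L = 472.5 mL.
R = (PIP − Pplat)/V̇ = (27.5 − 23.0) / 0.75 = 4.5/0.75 = 6.0 cmH2O·s/L.
C = Vt/(Pplat − PEEP) = 472.5 / (23.0 − 8) = 472.5/15.0 = 31.5 mL/cmH2O.
τ = R × C = 6.0 × 0.0315 L/cmH2O = 0.189 s.
Fraction remaining at end-expiration = e^(−Te/τ) = e^(−0.41/0.189) = 0.1143 → 11.43%.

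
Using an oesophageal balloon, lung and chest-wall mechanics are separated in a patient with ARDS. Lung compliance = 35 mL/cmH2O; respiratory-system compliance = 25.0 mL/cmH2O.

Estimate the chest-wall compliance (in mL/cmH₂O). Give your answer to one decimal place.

87.5

1/Ccw = 1/Crs − 1/CL.
1/Ccw = 1/25.0 − 1/35 = 0.01143.
Ccw = 87.489 mL/cmH2O.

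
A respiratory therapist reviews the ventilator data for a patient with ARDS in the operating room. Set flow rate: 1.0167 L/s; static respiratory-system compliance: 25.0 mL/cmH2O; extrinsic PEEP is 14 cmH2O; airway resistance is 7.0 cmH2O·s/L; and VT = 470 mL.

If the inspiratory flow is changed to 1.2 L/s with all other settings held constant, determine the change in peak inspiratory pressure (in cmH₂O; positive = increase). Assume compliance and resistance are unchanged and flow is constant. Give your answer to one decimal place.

1.3

PIP = Vt/C + R·V̇ + PEEP (constant-flow equation of motion).
Only the resistive term changes: ΔPIP = R × ΔV̇ = 7.0 × (1.2 − 1.0167) = 7.0 × 0.1833 = 1.283 cmH2O.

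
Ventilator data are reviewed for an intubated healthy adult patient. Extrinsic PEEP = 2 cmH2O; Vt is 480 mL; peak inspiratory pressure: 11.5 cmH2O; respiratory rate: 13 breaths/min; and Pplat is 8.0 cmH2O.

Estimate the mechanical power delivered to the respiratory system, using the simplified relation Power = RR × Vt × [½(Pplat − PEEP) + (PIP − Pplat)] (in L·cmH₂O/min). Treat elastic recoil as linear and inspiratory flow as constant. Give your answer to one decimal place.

Per-breath work = Vt × [½(Pplat−PEEP) + (PIP−Pplat)] = 0.480 × [0.5×6.0 + 3.5] = 0.480 × 6.5 = 3.12 L·cmH2O.
Power = 13 × 3.12 = 40.56 L·cmH2O/min.

40.6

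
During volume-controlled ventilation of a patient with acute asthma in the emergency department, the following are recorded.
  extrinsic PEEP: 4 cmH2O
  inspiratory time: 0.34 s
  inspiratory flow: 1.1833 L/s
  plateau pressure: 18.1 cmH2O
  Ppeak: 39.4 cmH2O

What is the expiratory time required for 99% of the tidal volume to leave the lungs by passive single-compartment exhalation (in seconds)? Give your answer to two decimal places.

2.37

Vt = flow × Ti = 1.1833 L/s × 0.34 s × 1000 mL/L = 402.32 mL.
R = (PIP − Pplat)/V̇ = (39.4 − 18.1) / 1.1833 = 21.3/1.1833 = 18.001 cmH2O·s/L.
C = Vt/(Pplat − PEEP) = 402.32 / (18.1 − 4) = 402.32/14.1 = 28.533 mL/cmH2O.
τ = R × C = 18.001 × 0.02853 L/cmH2O = 0.5136 s.
t = −τ·ln(1 − 0.99) = −0.5136·ln(0.01) = 2.365 s.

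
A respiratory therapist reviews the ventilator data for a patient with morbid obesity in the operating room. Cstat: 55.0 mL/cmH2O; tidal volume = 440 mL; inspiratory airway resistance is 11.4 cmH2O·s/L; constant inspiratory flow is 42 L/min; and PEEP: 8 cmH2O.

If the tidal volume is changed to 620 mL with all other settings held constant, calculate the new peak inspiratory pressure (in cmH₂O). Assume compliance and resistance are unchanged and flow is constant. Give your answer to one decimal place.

27.3

Flow: 42 L/min ÷ 60 = 0.7 L/s.
PIP = Vt/C + R·V̇ + PEEP (constant-flow equation of motion).
Only the elastic term changes: ΔPIP = ΔVt / C = (620 − 440) / 55.0 = 3.273 cmH2O.
Original PIP = 440/55.0 + 11.4×0.7 + 8 = 23.98 cmH2O; new PIP = 23.98 + (3.273) = 27.253 cmH2O.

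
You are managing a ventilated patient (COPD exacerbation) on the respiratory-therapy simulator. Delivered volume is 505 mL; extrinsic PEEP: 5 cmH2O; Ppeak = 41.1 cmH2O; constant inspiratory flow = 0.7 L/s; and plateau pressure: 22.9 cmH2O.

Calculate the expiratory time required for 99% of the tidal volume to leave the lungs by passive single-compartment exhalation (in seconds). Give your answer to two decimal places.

R = (PIP − Pplat)/V̇ = (41.1 − 22.9) / 0.7 = 18.2/0.7 = 26.0 cmH2O·s/L.
C = Vt/(Pplat − PEEP) = 505.0 / (22.9 − 5) = 505.0/17.9 = 28.212 mL/cmH2O.
τ = R × C = 26.0 × 0.02821 L/cmH2O = 0.7335 s.
t = −τ·ln(1 − 0.99) = −0.7335·ln(0.01) = 3.378 s.

3.38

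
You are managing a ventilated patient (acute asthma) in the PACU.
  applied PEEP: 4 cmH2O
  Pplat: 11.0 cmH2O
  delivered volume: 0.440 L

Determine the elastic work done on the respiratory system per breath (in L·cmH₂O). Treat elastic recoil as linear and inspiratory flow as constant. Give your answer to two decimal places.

Elastic work ≈ ½ × (Pplat − PEEP) × Vt = 0.5 × (11.0 − 4) × 0.440 L = 0.5 × 7.0 × 0.440 = 1.54 L·cmH2O.

1.54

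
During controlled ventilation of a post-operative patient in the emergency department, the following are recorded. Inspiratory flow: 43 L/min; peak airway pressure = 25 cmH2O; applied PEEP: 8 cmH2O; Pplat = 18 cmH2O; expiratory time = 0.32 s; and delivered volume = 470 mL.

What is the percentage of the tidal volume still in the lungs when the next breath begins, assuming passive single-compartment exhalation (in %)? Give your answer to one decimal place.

49.8

Flow: 43 L/min ÷ 60 = 0.7167 L/s.
R = (PIP − Pplat)/V̇ = (25 − 18) / 0.7167 = 7.0/0.7167 = 9.767 cmH2O·s/L.
C = Vt/(Pplat − PEEP) = 470.0 / (18 − 8) = 470.0/10.0 = 47.0 mL/cmH2O.
τ = R × C = 9.767 × 0.047 L/cmH2O = 0.459 s.
Fraction remaining at end-expiration = e^(−Te/τ) = e^(−0.32/0.459) = 0.498 → 49.8%.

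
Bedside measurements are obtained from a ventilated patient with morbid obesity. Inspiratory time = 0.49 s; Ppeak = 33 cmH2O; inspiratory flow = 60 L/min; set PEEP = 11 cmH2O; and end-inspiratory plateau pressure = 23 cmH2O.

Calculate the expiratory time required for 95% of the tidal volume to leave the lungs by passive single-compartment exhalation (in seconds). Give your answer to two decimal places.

Flow: 60 L/min ÷ 60 = 1 L/s.
Vt = flow × Ti = 1 L/s × 0.49 s × 1000 mL/L = 490.0 mL.
R = (PIP − Pplat)/V̇ = (33 − 23) / 1 = 10.0/1 = 10.0 cmH2O·s/L.
C = Vt/(Pplat − PEEP) = 490.0 / (23 − 11) = 490.0/12.0 = 40.833 mL/cmH2O.
τ = R × C = 10.0 × 0.04083 L/cmH2O = 0.4083 s.
t = −τ·ln(1 − 0.95) = −0.4083·ln(0.05) = 1.223 s.

1.22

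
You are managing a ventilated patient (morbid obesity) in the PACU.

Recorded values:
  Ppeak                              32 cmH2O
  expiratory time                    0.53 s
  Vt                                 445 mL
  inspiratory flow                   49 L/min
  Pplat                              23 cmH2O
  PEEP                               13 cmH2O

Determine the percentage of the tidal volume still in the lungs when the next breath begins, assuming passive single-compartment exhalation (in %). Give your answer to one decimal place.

Flow: 49 L/min ÷ 60 = 0.8167 L/s.
R = (PIP − Pplat)/V̇ = (32 − 23) / 0.8167 = 9.0/0.8167 = 11.02 cmH2O·s/L.
C = Vt/(Pplat − PEEP) = 445.0 / (23 − 13) = 445.0/10.0 = 44.5 mL/cmH2O.
τ = R × C = 11.02 × 0.0445 L/cmH2O = 0.4904 s.
Fraction remaining at end-expiration = e^(−Te/τ) = e^(−0.53/0.4904) = 0.3393 → 33.93%.

33.9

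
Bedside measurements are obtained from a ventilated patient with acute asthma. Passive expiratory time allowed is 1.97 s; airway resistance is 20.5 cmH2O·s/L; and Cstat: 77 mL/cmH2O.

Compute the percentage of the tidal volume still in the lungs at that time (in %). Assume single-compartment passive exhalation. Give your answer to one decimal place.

28.7

τ = R × C = 20.5 × 77 mL/cmH2O = 20.5 × 0.077 L/cmH2O = 1.579 s.
Passive exhalation: V(t)/V₀ = e^(−t/τ) = e^(−1.97/1.579) = 0.2872.
Fraction remaining = 0.2872 → 28.72%.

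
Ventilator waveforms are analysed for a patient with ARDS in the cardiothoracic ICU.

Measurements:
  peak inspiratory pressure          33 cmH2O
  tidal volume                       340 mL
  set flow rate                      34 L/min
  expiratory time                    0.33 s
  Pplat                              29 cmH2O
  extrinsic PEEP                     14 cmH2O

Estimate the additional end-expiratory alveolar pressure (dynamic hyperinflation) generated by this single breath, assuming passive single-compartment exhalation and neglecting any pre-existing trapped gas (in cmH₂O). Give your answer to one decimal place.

Flow: 34 L/min ÷ 60 = 0.5667 L/s.
R = (PIP − Pplat)/V̇ = (33 − 29) / 0.5667 = 4.0/0.5667 = 7.058 cmH2O·s/L.
C = Vt/(Pplat − PEEP) = 340.0 / (29 − 14) = 340.0/15.0 = 22.667 mL/cmH2O.
τ = R × C = 7.058 × 0.02267 L/cmH2O = 0.16 s.
Fraction remaining = e^(−Te/τ) = e^(−0.33/0.16) = 0.1271; trapped volume = 340.0 × 0.1271 = 43.214 mL.
Additional alveolar pressure from trapping ≈ V_trapped / C = 43.214 / 22.667 = 1.906 cmH2O.

1.9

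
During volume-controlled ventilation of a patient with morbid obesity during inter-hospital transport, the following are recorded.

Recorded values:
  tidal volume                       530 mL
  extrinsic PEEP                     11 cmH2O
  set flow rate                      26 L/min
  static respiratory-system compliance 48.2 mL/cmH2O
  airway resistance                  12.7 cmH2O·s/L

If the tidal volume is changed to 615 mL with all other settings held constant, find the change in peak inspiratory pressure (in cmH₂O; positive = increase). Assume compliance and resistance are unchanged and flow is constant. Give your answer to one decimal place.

PIP = Vt/C + R·V̇ + PEEP (constant-flow equation of motion).
Only the elastic term changes: ΔPIP = ΔVt / C = (615 − 530) / 48.2 = 1.763 cmH2O.

1.8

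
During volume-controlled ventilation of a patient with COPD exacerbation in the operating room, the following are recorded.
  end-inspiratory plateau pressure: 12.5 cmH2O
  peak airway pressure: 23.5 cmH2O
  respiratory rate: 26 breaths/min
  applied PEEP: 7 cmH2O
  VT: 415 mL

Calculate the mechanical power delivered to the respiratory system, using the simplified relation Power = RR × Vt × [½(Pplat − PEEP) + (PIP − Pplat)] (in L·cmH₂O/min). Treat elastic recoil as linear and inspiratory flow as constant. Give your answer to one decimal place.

148.4

Per-breath work = Vt × [½(Pplat−PEEP) + (PIP−Pplat)] = 0.415 × [0.5×5.5 + 11.0] = 0.415 × 13.75 = 5.706 L·cmH2O.
Power = 26 × 5.706 = 148.36 L·cmH2O/min.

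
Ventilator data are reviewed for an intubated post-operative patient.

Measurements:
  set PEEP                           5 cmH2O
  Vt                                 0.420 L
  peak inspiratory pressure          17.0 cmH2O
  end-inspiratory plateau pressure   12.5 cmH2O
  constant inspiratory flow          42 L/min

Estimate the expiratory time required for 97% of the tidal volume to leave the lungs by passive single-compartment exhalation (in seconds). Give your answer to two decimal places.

1.26

Flow: 42 L/min ÷ 60 = 0.7 L/s.
R = (PIP − Pplat)/V̇ = (17.0 − 12.5) / 0.7 = 4.5/0.7 = 6.429 cmH2O·s/L.
C = Vt/(Pplat − PEEP) = 420.0 / (12.5 − 5) = 420.0/7.5 = 56.0 mL/cmH2O.
τ = R × C = 6.429 × 0.056 L/cmH2O = 0.36 s.
t = −τ·ln(1 − 0.97) = −0.36·ln(0.03) = 1.262 s.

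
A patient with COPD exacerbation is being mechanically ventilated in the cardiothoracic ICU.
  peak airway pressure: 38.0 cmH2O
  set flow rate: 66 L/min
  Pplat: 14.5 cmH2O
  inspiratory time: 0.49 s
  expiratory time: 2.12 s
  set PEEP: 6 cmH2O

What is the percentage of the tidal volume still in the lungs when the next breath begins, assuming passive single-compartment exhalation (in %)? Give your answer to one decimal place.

Flow: 66 L/min ÷ 60 = 1.1 L/s.
Vt = flow × Ti = 1.1 L/s × 0.49 s × 1000 mL/L = 539.0 mL.
R = (PIP − Pplat)/V̇ = (38.0 − 14.5) / 1.1 = 23.5/1.1 = 21.364 cmH2O·s/L.
C = Vt/(Pplat − PEEP) = 539.0 / (14.5 − 6) = 539.0/8.5 = 63.412 mL/cmH2O.
τ = R × C = 21.364 × 0.06341 L/cmH2O = 1.355 s.
Fraction remaining at end-expiration = e^(−Te/τ) = e^(−2.12/1.355) = 0.2092 → 20.92%.

20.9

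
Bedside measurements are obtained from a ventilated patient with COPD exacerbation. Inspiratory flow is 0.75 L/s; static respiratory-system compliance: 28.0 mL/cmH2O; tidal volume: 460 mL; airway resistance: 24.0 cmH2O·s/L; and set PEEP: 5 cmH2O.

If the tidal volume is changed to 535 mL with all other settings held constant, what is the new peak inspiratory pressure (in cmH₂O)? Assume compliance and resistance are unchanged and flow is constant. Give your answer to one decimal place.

PIP = Vt/C + R·V̇ + PEEP (constant-flow equation of motion).
Only the elastic term changes: ΔPIP = ΔVt / C = (535 − 460) / 28.0 = 2.679 cmH2O.
Original PIP = 460/28.0 + 24.0×0.75 + 5 = 39.429 cmH2O; new PIP = 39.429 + (2.679) = 42.108 cmH2O.

42.1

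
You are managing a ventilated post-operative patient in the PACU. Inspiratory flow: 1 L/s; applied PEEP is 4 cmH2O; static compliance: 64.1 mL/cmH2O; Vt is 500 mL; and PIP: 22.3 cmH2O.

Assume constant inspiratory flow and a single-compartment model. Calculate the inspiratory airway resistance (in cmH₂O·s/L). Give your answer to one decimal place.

Equation of motion (constant flow): PIP = Vt/C + R·V̇ + PEEP.
R·V̇ = PIP − Vt/C − PEEP = 22.3 − 500/64.1 − 4 = 22.3 − 7.8 − 4 = 10.5 cmH2O.
R = 10.5 / 1 = 10.5 cmH2O·s/L.

10.5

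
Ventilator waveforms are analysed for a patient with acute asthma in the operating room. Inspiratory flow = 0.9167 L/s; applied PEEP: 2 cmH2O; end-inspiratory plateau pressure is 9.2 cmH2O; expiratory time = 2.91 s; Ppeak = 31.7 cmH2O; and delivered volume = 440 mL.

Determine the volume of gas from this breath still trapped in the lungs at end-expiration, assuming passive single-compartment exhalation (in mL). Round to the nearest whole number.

R = (PIP − Pplat)/V̇ = (31.7 − 9.2) / 0.9167 = 22.5/0.9167 = 24.545 cmH2O·s/L.
C = Vt/(Pplat − PEEP) = 440.0 / (9.2 − 2) = 440.0/7.2 = 61.111 mL/cmH2O.
τ = R × C = 24.545 × 0.06111 L/cmH2O = 1.5 s.
Fraction remaining = e^(−Te/τ) = e^(−2.91/1.5) = 0.1437.
Trapped volume = 440.0 × 0.1437 = 63.228 mL.

63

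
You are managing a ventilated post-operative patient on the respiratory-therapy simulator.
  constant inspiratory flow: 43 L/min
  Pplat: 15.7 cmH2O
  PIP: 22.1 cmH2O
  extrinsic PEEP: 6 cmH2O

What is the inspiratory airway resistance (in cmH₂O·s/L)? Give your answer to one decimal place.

Flow: 43 L/min ÷ 60 = 0.7167 L/s.
Raw = (PIP − Pplat) / flow = (22.1 − 15.7) / 0.7167 = 6.4 / 0.7167 = 8.93 cmH2O·s/L.

8.9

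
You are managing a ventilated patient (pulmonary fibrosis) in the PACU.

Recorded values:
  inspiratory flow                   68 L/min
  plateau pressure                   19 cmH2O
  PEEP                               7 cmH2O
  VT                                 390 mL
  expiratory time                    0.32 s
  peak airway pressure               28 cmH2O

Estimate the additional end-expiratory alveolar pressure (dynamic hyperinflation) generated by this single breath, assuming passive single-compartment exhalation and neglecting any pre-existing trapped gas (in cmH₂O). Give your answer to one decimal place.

Flow: 68 L/min ÷ 60 = 1.1333 L/s.
R = (PIP − Pplat)/V̇ = (28 − 19) / 1.1333 = 9.0/1.1333 = 7.941 cmH2O·s/L.
C = Vt/(Pplat − PEEP) = 390.0 / (19 − 7) = 390.0/12.0 = 32.5 mL/cmH2O.
τ = R × C = 7.941 × 0.0325 L/cmH2O = 0.2581 s.
Fraction remaining = e^(−Te/τ) = e^(−0.32/0.2581) = 0.2894; trapped volume = 390.0 × 0.2894 = 112.87 mL.
Additional alveolar pressure from trapping ≈ V_trapped / C = 112.87 / 32.5 = 3.473 cmH2O.

3.5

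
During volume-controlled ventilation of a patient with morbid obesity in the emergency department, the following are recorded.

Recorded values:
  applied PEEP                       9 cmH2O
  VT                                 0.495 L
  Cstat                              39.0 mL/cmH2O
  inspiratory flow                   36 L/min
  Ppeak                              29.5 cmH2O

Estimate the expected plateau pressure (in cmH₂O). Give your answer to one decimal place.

Pplat = PEEP + Vt / Cstat = 9 + 495 / 39.0 = 9 + 12.692 = 21.692 cmH2O.

21.7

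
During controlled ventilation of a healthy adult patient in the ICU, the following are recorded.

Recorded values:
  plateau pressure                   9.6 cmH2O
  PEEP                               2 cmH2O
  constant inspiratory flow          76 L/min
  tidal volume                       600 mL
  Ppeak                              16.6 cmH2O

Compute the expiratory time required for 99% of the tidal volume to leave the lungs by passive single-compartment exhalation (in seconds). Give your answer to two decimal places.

Flow: 76 L/min ÷ 60 = 1.2667 L/s.
R = (PIP − Pplat)/V̇ = (16.6 − 9.6) / 1.2667 = 7.0/1.2667 = 5.526 cmH2O·s/L.
C = Vt/(Pplat − PEEP) = 600.0 / (9.6 − 2) = 600.0/7.6 = 78.947 mL/cmH2O.
τ = R × C = 5.526 × 0.07895 L/cmH2O = 0.4363 s.
t = −τ·ln(1 − 0.99) = −0.4363·ln(0.01) = 2.009 s.

2.01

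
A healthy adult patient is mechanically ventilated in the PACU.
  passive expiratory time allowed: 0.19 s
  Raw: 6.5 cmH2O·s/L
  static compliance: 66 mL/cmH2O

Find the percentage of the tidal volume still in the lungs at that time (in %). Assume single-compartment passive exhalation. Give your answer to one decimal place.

64.2

τ = R × C = 6.5 × 66 mL/cmH2O = 6.5 × 0.066 L/cmH2O = 0.429 s.
Passive exhalation: V(t)/V₀ = e^(−t/τ) = e^(−0.19/0.429) = 0.6422.
Fraction remaining = 0.6422 → 64.22%.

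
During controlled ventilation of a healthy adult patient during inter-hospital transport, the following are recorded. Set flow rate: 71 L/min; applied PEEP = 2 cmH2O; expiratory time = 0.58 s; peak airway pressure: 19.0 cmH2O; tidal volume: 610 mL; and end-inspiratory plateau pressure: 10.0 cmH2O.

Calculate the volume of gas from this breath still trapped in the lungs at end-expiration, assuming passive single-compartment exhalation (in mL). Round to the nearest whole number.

Flow: 71 L/min ÷ 60 = 1.1833 L/s.
R = (PIP − Pplat)/V̇ = (19.0 − 10.0) / 1.1833 = 9.0/1.1833 = 7.606 cmH2O·s/L.
C = Vt/(Pplat − PEEP) = 610.0 / (10.0 − 2) = 610.0/8.0 = 76.25 mL/cmH2O.
τ = R × C = 7.606 × 0.07625 L/cmH2O = 0.58 s.
Fraction remaining = e^(−Te/τ) = e^(−0.58/0.58) = 0.3679.
Trapped volume = 610.0 × 0.3679 = 224.42 mL.

224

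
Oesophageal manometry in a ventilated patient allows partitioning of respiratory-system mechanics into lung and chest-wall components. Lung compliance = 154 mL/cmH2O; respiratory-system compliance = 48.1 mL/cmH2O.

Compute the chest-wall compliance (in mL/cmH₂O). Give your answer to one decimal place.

69.9

1/Ccw = 1/Crs − 1/CL.
1/Ccw = 1/48.1 − 1/154 = 0.0143.
Ccw = 69.93 mL/cmH2O.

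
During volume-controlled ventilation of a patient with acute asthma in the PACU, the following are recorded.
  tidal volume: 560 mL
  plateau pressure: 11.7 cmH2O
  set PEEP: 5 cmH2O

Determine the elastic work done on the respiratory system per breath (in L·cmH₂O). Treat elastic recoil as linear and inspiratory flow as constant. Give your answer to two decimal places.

Elastic work ≈ ½ × (Pplat − PEEP) × Vt = 0.5 × (11.7 − 5) × 0.560 L = 0.5 × 6.7 × 0.560 = 1.876 L·cmH2O.

1.88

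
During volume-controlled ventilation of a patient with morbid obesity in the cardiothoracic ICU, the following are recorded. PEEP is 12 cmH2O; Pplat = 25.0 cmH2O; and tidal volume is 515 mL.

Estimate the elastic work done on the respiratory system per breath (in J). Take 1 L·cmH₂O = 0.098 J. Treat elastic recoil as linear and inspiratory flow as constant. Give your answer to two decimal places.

Elastic work ≈ ½ × (Pplat − PEEP) × Vt = 0.5 × (25.0 − 12) × 0.515 L = 0.5 × 13.0 × 0.515 = 3.348 L·cmH2O.
× 0.098 J/(L·cmH2O) → 0.3281 J.

0.33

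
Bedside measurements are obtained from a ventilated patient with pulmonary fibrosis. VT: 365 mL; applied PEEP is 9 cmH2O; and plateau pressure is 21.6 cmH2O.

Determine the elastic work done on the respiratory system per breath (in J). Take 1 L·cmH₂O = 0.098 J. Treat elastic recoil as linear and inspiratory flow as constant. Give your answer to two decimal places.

Elastic work ≈ ½ × (Pplat − PEEP) × Vt = 0.5 × (21.6 − 9) × 0.365 L = 0.5 × 12.6 × 0.365 = 2.3 L·cmH2O.
× 0.098 J/(L·cmH2O) → 0.2254 J.

0.23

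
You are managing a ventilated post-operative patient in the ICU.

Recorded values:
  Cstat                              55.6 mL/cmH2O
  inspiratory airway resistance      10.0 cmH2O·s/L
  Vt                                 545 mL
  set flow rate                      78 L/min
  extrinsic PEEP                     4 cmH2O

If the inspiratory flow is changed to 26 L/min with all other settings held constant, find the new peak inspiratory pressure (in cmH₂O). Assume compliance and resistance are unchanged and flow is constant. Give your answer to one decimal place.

Flow: 78 L/min ÷ 60 = 1.3 L/s.
New flow: 26 L/min ÷ 60 = 0.4333 L/s.
PIP = Vt/C + R·V̇ + PEEP (constant-flow equation of motion).
Only the resistive term changes: ΔPIP = R × ΔV̇ = 10.0 × (0.4333 − 1.3) = 10.0 × -0.8667 = -8.667 cmH2O.
Original PIP = 545/55.6 + 10.0×1.3 + 4 = 26.802 cmH2O; new PIP = 26.802 + (-8.667) = 18.135 cmH2O.

18.1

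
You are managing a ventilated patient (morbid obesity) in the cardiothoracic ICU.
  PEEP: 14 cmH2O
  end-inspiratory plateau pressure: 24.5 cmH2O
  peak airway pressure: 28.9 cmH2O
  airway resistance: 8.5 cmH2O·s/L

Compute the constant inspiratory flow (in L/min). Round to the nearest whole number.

31

flow = (PIP − Pplat) / Raw = (28.9 − 24.5) / 8.5 = 0.5176 L/s × 60 = 31.056 L/min.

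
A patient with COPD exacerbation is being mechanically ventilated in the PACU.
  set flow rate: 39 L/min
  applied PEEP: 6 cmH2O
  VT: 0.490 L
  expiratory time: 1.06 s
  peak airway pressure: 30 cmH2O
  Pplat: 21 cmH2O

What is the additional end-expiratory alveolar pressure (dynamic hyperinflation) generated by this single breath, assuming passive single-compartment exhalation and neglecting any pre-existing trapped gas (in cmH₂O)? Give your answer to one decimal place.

Flow: 39 L/min ÷ 60 = 0.65 L/s.
R = (PIP − Pplat)/V̇ = (30 − 21) / 0.65 = 9.0/0.65 = 13.846 cmH2O·s/L.
C = Vt/(Pplat − PEEP) = 490.0 / (21 − 6) = 490.0/15.0 = 32.667 mL/cmH2O.
τ = R × C = 13.846 × 0.03267 L/cmH2O = 0.4523 s.
Fraction remaining = e^(−Te/τ) = e^(−1.06/0.4523) = 0.09598; trapped volume = 490.0 × 0.09598 = 47.03 mL.
Additional alveolar pressure from trapping ≈ V_trapped / C = 47.03 / 32.667 = 1.44 cmH2O.

1.4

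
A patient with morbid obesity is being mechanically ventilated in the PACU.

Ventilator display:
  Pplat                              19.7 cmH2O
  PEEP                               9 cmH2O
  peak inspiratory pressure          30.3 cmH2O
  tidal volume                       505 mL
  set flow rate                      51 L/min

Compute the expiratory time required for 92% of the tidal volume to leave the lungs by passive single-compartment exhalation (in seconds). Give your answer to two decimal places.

Flow: 51 L/min ÷ 60 = 0.85 L/s.
R = (PIP − Pplat)/V̇ = (30.3 − 19.7) / 0.85 = 10.6/0.85 = 12.471 cmH2O·s/L.
C = Vt/(Pplat − PEEP) = 505.0 / (19.7 − 9) = 505.0/10.7 = 47.196 mL/cmH2O.
τ = R × C = 12.471 × 0.0472 L/cmH2O = 0.5886 s.
t = −τ·ln(1 − 0.92) = −0.5886·ln(0.08) = 1.487 s.

1.49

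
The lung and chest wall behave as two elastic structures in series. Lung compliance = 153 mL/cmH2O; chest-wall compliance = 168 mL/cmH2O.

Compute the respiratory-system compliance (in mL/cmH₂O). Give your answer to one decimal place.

80.1

Lung and chest wall are elastances in series: 1/Crs = 1/CL + 1/Ccw.
1/Crs = 1/153 + 1/168 = 0.01249.
Crs = 80.064 mL/cmH2O.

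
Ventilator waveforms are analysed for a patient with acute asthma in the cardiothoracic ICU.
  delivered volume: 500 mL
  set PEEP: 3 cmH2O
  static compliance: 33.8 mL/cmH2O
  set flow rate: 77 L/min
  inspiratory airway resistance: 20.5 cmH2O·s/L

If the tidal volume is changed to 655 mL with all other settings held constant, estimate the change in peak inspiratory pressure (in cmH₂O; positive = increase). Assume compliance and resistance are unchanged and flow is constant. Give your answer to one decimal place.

4.6

PIP = Vt/C + R·V̇ + PEEP (constant-flow equation of motion).
Only the elastic term changes: ΔPIP = ΔVt / C = (655 − 500) / 33.8 = 4.586 cmH2O.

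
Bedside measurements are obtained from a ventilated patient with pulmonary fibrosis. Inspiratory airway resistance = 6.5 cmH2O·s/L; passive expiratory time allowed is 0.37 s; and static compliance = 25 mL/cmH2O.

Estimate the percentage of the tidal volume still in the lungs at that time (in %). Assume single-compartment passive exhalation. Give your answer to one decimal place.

τ = R × C = 6.5 × 25 mL/cmH2O = 6.5 × 0.025 L/cmH2O = 0.1625 s.
Passive exhalation: V(t)/V₀ = e^(−t/τ) = e^(−0.37/0.1625) = 0.1026.
Fraction remaining = 0.1026 → 10.26%.

10.3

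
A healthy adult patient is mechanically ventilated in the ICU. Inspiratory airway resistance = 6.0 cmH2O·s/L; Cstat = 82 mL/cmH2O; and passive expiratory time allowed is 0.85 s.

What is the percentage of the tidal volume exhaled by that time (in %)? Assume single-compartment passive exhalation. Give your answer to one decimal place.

82.2

τ = R × C = 6.0 × 82 mL/cmH2O = 6.0 × 0.082 L/cmH2O = 0.492 s.
Passive exhalation: V(t)/V₀ = e^(−t/τ) = e^(−0.85/0.492) = 0.1777.
Fraction exhaled = 1 − 0.1777 = 0.8223 → 82.23%.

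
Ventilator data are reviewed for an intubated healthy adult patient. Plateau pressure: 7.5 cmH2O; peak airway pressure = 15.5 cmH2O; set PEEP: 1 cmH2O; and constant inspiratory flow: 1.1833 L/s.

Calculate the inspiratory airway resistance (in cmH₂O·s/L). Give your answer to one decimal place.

6.8

Raw = (PIP − Pplat) / flow = (15.5 − 7.5) / 1.1833 = 8.0 / 1.1833 = 6.761 cmH2O·s/L.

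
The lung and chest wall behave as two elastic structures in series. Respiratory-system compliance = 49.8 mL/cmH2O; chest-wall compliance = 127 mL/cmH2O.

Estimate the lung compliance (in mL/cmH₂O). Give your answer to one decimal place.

81.9

1/CL = 1/Crs − 1/Ccw.
1/CL = 1/49.8 − 1/127 = 0.01221.
CL = 81.9 mL/cmH2O.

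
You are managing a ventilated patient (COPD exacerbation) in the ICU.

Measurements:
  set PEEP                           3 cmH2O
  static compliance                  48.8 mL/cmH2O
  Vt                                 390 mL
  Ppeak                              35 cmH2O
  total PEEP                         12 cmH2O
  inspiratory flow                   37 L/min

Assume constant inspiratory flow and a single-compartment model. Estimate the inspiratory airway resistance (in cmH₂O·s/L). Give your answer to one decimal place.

Flow: 37 L/min ÷ 60 = 0.6167 L/s.
Total PEEP = 12 cmH2O (set 3 + intrinsic 9); this is the baseline alveolar pressure.
Equation of motion (constant flow): PIP = Vt/C + R·V̇ + PEEP.
R·V̇ = PIP − Vt/C − PEEP = 35 − 390/48.8 − 12 = 35 − 7.992 − 12 = 15.008 cmH2O.
R = 15.008 / 0.6167 = 24.336 cmH2O·s/L.

24.3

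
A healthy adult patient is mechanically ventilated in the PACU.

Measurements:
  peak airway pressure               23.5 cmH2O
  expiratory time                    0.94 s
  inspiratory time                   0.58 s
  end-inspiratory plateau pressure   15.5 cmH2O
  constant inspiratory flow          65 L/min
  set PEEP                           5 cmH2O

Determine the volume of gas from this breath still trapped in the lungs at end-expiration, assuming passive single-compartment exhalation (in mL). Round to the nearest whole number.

Flow: 65 L/min ÷ 60 = 1.0833 L/s.
Vt = flow × Ti = 1.0833 L/s × 0.58 s × 1000 mL/L = 628.31 mL.
R = (PIP − Pplat)/V̇ = (23.5 − 15.5) / 1.0833 = 8.0/1.0833 = 7.385 cmH2O·s/L.
C = Vt/(Pplat − PEEP) = 628.31 / (15.5 − 5) = 628.31/10.5 = 59.839 mL/cmH2O.
τ = R × C = 7.385 × 0.05984 L/cmH2O = 0.4419 s.
Fraction remaining = e^(−Te/τ) = e^(−0.94/0.4419) = 0.1192.
Trapped volume = 628.31 × 0.1192 = 74.895 mL.

75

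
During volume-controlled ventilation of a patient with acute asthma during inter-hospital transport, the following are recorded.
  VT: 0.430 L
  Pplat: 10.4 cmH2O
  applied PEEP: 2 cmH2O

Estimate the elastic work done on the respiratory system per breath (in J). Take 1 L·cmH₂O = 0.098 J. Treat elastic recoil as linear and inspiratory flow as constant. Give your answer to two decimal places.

Elastic work ≈ ½ × (Pplat − PEEP) × Vt = 0.5 × (10.4 − 2) × 0.430 L = 0.5 × 8.4 × 0.430 = 1.806 L·cmH2O.
× 0.098 J/(L·cmH2O) → 0.177 J.

0.18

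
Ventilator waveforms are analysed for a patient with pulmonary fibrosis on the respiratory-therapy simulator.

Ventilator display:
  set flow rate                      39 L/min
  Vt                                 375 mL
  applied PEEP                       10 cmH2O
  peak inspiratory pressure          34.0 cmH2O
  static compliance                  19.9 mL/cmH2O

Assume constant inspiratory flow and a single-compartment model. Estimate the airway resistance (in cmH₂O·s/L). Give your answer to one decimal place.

7.9

Flow: 39 L/min ÷ 60 = 0.65 L/s.
Equation of motion (constant flow): PIP = Vt/C + R·V̇ + PEEP.
R·V̇ = PIP − Vt/C − PEEP = 34.0 − 375/19.9 − 10 = 34.0 − 18.844 − 10 = 5.156 cmH2O.
R = 5.156 / 0.65 = 7.932 cmH2O·s/L.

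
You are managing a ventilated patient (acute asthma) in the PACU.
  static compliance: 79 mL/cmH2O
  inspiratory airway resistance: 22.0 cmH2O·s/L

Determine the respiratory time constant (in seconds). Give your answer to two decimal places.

τ = R × C = 22.0 × 79 mL/cmH2O = 22.0 × 0.079 L/cmH2O = 1.738 s.

1.74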